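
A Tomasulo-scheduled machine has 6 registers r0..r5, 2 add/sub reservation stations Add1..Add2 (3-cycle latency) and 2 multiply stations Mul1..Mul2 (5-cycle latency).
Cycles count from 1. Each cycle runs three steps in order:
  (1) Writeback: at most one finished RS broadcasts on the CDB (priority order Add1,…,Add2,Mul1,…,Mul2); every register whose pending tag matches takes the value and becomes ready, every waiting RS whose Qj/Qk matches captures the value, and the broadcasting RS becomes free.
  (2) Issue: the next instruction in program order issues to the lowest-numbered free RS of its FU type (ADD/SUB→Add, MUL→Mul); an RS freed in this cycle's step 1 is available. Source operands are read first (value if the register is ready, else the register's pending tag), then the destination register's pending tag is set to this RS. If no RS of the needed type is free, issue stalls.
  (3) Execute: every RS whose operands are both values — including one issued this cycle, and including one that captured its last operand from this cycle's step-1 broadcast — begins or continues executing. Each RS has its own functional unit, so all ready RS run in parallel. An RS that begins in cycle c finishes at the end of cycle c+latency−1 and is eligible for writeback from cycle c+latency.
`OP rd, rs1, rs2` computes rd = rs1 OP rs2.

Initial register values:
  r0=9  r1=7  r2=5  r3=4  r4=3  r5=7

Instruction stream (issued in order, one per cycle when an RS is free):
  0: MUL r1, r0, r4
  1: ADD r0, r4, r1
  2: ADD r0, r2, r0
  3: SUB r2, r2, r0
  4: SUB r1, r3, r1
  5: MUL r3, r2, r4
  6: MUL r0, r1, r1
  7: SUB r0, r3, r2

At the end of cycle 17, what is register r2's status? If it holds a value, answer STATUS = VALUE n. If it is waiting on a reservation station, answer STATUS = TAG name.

  c1: issue MUL r1<-Mul1  regs: r0:9,r1:Mul1,r2:5,r3:4,r4:3,r5:7
  c2: issue ADD r0<-Add1  regs: r0:Add1,r1:Mul1,r2:5,r3:4,r4:3,r5:7
  c3: issue ADD r0<-Add2  regs: r0:Add2,r1:Mul1,r2:5,r3:4,r4:3,r5:7
  c4: stall  regs: r0:Add2,r1:Mul1,r2:5,r3:4,r4:3,r5:7
  c5: stall  regs: r0:Add2,r1:Mul1,r2:5,r3:4,r4:3,r5:7
  c6: CDB Mul1=27; stall  regs: r0:Add2,r1:27,r2:5,r3:4,r4:3,r5:7
  c7: stall  regs: r0:Add2,r1:27,r2:5,r3:4,r4:3,r5:7
  c8: stall  regs: r0:Add2,r1:27,r2:5,r3:4,r4:3,r5:7
  c9: CDB Add1=30; issue SUB r2<-Add1  regs: r0:Add2,r1:27,r2:Add1,r3:4,r4:3,r5:7
  c10: stall  regs: r0:Add2,r1:27,r2:Add1,r3:4,r4:3,r5:7
  c11: stall  regs: r0:Add2,r1:27,r2:Add1,r3:4,r4:3,r5:7
  c12: CDB Add2=35; issue SUB r1<-Add2  regs: r0:35,r1:Add2,r2:Add1,r3:4,r4:3,r5:7
  c13: issue MUL r3<-Mul1  regs: r0:35,r1:Add2,r2:Add1,r3:Mul1,r4:3,r5:7
  c14: issue MUL r0<-Mul2  regs: r0:Mul2,r1:Add2,r2:Add1,r3:Mul1,r4:3,r5:7
  c15: CDB Add1=-30; issue SUB r0<-Add1  regs: r0:Add1,r1:Add2,r2:-30,r3:Mul1,r4:3,r5:7
  c16: CDB Add2=-23  regs: r0:Add1,r1:-23,r2:-30,r3:Mul1,r4:3,r5:7
  c17: -  regs: r0:Add1,r1:-23,r2:-30,r3:Mul1,r4:3,r5:7

STATUS = VALUE -30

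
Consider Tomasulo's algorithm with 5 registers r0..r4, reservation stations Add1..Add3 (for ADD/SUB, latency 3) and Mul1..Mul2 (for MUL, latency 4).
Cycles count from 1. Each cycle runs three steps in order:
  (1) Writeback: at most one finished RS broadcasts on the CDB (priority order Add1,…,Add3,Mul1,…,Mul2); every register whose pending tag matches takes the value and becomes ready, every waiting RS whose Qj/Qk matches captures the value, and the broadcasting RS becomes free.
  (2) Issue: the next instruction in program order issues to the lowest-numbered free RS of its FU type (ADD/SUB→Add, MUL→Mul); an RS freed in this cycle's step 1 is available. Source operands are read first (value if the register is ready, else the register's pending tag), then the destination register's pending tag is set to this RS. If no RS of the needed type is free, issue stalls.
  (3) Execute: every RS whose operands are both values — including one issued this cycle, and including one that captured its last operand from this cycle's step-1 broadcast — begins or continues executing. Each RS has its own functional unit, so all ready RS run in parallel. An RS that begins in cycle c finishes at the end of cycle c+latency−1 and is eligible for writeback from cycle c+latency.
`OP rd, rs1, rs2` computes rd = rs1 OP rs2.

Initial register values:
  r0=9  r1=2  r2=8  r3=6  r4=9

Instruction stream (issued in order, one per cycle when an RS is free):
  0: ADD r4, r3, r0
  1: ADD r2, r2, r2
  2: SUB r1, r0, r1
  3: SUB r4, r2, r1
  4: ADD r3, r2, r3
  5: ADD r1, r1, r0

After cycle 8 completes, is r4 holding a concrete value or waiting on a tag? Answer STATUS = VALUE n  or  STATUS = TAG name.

cycle 1: issue ADD r4<-Add1 // r0:9,r1:2,r2:8,r3:6,r4:Add1
cycle 2: issue ADD r2<-Add2 // r0:9,r1:2,r2:Add2,r3:6,r4:Add1
cycle 3: issue SUB r1<-Add3 // r0:9,r1:Add3,r2:Add2,r3:6,r4:Add1
cycle 4: CDB Add1=15; issue SUB r4<-Add1 // r0:9,r1:Add3,r2:Add2,r3:6,r4:Add1
cycle 5: CDB Add2=16; issue ADD r3<-Add2 // r0:9,r1:Add3,r2:16,r3:Add2,r4:Add1
cycle 6: CDB Add3=7; issue ADD r1<-Add3 // r0:9,r1:Add3,r2:16,r3:Add2,r4:Add1
cycle 7: - // r0:9,r1:Add3,r2:16,r3:Add2,r4:Add1
cycle 8: CDB Add2=22 // r0:9,r1:Add3,r2:16,r3:22,r4:Add1

STATUS = TAG Add1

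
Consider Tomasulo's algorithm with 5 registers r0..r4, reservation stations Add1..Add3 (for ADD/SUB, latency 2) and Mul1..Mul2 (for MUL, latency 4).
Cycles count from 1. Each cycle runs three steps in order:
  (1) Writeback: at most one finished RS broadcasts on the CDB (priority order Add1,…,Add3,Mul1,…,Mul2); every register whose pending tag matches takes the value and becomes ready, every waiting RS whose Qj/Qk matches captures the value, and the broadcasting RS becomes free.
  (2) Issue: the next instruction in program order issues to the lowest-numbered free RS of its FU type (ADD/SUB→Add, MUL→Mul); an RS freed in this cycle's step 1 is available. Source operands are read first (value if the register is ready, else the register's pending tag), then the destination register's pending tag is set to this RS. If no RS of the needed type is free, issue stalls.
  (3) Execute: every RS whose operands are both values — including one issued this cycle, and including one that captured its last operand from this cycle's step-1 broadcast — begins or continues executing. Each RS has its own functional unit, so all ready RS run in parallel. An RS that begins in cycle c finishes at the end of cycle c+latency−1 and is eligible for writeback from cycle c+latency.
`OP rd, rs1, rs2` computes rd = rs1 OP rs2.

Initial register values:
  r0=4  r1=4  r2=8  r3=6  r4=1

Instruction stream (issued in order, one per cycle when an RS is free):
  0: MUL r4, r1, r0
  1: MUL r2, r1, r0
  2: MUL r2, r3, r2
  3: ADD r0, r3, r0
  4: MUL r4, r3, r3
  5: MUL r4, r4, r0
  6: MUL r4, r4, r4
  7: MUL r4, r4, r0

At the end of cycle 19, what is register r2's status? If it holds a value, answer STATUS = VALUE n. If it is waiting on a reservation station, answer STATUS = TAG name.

STATUS = VALUE 96

  c1: issue MUL r4<-Mul1  regs: r0:4,r1:4,r2:8,r3:6,r4:Mul1
  c2: issue MUL r2<-Mul2  regs: r0:4,r1:4,r2:Mul2,r3:6,r4:Mul1
  c3: stall  regs: r0:4,r1:4,r2:Mul2,r3:6,r4:Mul1
  c4: stall  regs: r0:4,r1:4,r2:Mul2,r3:6,r4:Mul1
  c5: CDB Mul1=16; issue MUL r2<-Mul1  regs: r0:4,r1:4,r2:Mul1,r3:6,r4:16
  c6: CDB Mul2=16; issue ADD r0<-Add1  regs: r0:Add1,r1:4,r2:Mul1,r3:6,r4:16
  c7: issue MUL r4<-Mul2  regs: r0:Add1,r1:4,r2:Mul1,r3:6,r4:Mul2
  c8: CDB Add1=10; stall  regs: r0:10,r1:4,r2:Mul1,r3:6,r4:Mul2
  c9: stall  regs: r0:10,r1:4,r2:Mul1,r3:6,r4:Mul2
  c10: CDB Mul1=96; issue MUL r4<-Mul1  regs: r0:10,r1:4,r2:96,r3:6,r4:Mul1
  c11: CDB Mul2=36; issue MUL r4<-Mul2  regs: r0:10,r1:4,r2:96,r3:6,r4:Mul2
  c12: stall  regs: r0:10,r1:4,r2:96,r3:6,r4:Mul2
  c13: stall  regs: r0:10,r1:4,r2:96,r3:6,r4:Mul2
  c14: stall  regs: r0:10,r1:4,r2:96,r3:6,r4:Mul2
  c15: CDB Mul1=360; issue MUL r4<-Mul1  regs: r0:10,r1:4,r2:96,r3:6,r4:Mul1
  c16: -  regs: r0:10,r1:4,r2:96,r3:6,r4:Mul1
  c17: -  regs: r0:10,r1:4,r2:96,r3:6,r4:Mul1
  c18: -  regs: r0:10,r1:4,r2:96,r3:6,r4:Mul1
  c19: CDB Mul2=129600  regs: r0:10,r1:4,r2:96,r3:6,r4:Mul1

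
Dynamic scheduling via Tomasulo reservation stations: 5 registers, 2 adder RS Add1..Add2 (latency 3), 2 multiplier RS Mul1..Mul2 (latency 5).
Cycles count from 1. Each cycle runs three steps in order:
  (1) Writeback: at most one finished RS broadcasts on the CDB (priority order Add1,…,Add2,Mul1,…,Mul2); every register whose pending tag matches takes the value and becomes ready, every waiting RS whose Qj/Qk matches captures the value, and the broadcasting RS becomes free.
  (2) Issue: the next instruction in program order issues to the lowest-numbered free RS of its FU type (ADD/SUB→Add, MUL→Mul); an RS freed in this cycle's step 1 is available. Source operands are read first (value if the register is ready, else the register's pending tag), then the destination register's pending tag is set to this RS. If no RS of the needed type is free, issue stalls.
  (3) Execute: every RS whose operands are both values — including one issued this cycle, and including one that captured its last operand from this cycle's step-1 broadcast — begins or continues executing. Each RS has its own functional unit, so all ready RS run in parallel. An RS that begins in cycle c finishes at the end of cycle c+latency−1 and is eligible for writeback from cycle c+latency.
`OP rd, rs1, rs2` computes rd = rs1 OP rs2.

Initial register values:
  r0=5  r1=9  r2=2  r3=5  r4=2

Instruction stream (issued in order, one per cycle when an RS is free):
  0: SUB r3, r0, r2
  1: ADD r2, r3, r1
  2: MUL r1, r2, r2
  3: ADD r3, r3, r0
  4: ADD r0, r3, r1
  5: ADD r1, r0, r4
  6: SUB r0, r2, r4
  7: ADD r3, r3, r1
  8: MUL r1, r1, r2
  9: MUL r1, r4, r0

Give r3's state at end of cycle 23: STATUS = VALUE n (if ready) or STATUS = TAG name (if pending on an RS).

  c1: issue SUB r3<-Add1  regs: r0:5,r1:9,r2:2,r3:Add1,r4:2
  c2: issue ADD r2<-Add2  regs: r0:5,r1:9,r2:Add2,r3:Add1,r4:2
  c3: issue MUL r1<-Mul1  regs: r0:5,r1:Mul1,r2:Add2,r3:Add1,r4:2
  c4: CDB Add1=3; issue ADD r3<-Add1  regs: r0:5,r1:Mul1,r2:Add2,r3:Add1,r4:2
  c5: stall  regs: r0:5,r1:Mul1,r2:Add2,r3:Add1,r4:2
  c6: stall  regs: r0:5,r1:Mul1,r2:Add2,r3:Add1,r4:2
  c7: CDB Add1=8; issue ADD r0<-Add1  regs: r0:Add1,r1:Mul1,r2:Add2,r3:8,r4:2
  c8: CDB Add2=12; issue ADD r1<-Add2  regs: r0:Add1,r1:Add2,r2:12,r3:8,r4:2
  c9: stall  regs: r0:Add1,r1:Add2,r2:12,r3:8,r4:2
  c10: stall  regs: r0:Add1,r1:Add2,r2:12,r3:8,r4:2
  c11: stall  regs: r0:Add1,r1:Add2,r2:12,r3:8,r4:2
  c12: stall  regs: r0:Add1,r1:Add2,r2:12,r3:8,r4:2
  c13: CDB Mul1=144; stall  regs: r0:Add1,r1:Add2,r2:12,r3:8,r4:2
  c14: stall  regs: r0:Add1,r1:Add2,r2:12,r3:8,r4:2
  c15: stall  regs: r0:Add1,r1:Add2,r2:12,r3:8,r4:2
  c16: CDB Add1=152; issue SUB r0<-Add1  regs: r0:Add1,r1:Add2,r2:12,r3:8,r4:2
  c17: stall  regs: r0:Add1,r1:Add2,r2:12,r3:8,r4:2
  c18: stall  regs: r0:Add1,r1:Add2,r2:12,r3:8,r4:2
  c19: CDB Add1=10; issue ADD r3<-Add1  regs: r0:10,r1:Add2,r2:12,r3:Add1,r4:2
  c20: CDB Add2=154; issue MUL r1<-Mul1  regs: r0:10,r1:Mul1,r2:12,r3:Add1,r4:2
  c21: issue MUL r1<-Mul2  regs: r0:10,r1:Mul2,r2:12,r3:Add1,r4:2
  c22: -  regs: r0:10,r1:Mul2,r2:12,r3:Add1,r4:2
  c23: CDB Add1=162  regs: r0:10,r1:Mul2,r2:12,r3:162,r4:2

STATUS = VALUE 162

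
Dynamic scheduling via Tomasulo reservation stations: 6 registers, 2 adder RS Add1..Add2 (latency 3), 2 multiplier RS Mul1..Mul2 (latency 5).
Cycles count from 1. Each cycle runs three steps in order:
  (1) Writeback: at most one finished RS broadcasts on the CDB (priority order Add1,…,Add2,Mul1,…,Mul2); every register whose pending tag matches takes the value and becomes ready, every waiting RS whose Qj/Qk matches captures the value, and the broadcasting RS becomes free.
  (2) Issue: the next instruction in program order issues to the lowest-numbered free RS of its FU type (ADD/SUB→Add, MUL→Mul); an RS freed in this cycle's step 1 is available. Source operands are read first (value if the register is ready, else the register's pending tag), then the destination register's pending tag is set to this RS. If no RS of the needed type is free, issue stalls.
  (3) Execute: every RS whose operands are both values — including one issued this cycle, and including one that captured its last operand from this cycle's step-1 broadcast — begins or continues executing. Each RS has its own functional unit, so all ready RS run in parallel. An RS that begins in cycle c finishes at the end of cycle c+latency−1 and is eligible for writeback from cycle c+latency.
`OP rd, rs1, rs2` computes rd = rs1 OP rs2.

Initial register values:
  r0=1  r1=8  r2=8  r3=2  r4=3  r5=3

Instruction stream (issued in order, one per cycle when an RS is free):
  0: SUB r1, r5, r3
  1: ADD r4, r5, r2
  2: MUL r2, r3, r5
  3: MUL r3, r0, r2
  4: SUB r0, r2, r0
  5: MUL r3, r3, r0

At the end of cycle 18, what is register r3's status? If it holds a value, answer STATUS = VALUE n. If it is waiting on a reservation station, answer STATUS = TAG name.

c1: issue SUB r1<-Add1 | r0:1,r1:Add1,r2:8,r3:2,r4:3,r5:3
c2: issue ADD r4<-Add2 | r0:1,r1:Add1,r2:8,r3:2,r4:Add2,r5:3
c3: issue MUL r2<-Mul1 | r0:1,r1:Add1,r2:Mul1,r3:2,r4:Add2,r5:3
c4: CDB Add1=1; issue MUL r3<-Mul2 | r0:1,r1:1,r2:Mul1,r3:Mul2,r4:Add2,r5:3
c5: CDB Add2=11; issue SUB r0<-Add1 | r0:Add1,r1:1,r2:Mul1,r3:Mul2,r4:11,r5:3
c6: stall | r0:Add1,r1:1,r2:Mul1,r3:Mul2,r4:11,r5:3
c7: stall | r0:Add1,r1:1,r2:Mul1,r3:Mul2,r4:11,r5:3
c8: CDB Mul1=6; issue MUL r3<-Mul1 | r0:Add1,r1:1,r2:6,r3:Mul1,r4:11,r5:3
c9: - | r0:Add1,r1:1,r2:6,r3:Mul1,r4:11,r5:3
c10: - | r0:Add1,r1:1,r2:6,r3:Mul1,r4:11,r5:3
c11: CDB Add1=5 | r0:5,r1:1,r2:6,r3:Mul1,r4:11,r5:3
c12: - | r0:5,r1:1,r2:6,r3:Mul1,r4:11,r5:3
c13: CDB Mul2=6 | r0:5,r1:1,r2:6,r3:Mul1,r4:11,r5:3
c14: - | r0:5,r1:1,r2:6,r3:Mul1,r4:11,r5:3
c15: - | r0:5,r1:1,r2:6,r3:Mul1,r4:11,r5:3
c16: - | r0:5,r1:1,r2:6,r3:Mul1,r4:11,r5:3
c17: - | r0:5,r1:1,r2:6,r3:Mul1,r4:11,r5:3
c18: CDB Mul1=30 | r0:5,r1:1,r2:6,r3:30,r4:11,r5:3

STATUS = VALUE 30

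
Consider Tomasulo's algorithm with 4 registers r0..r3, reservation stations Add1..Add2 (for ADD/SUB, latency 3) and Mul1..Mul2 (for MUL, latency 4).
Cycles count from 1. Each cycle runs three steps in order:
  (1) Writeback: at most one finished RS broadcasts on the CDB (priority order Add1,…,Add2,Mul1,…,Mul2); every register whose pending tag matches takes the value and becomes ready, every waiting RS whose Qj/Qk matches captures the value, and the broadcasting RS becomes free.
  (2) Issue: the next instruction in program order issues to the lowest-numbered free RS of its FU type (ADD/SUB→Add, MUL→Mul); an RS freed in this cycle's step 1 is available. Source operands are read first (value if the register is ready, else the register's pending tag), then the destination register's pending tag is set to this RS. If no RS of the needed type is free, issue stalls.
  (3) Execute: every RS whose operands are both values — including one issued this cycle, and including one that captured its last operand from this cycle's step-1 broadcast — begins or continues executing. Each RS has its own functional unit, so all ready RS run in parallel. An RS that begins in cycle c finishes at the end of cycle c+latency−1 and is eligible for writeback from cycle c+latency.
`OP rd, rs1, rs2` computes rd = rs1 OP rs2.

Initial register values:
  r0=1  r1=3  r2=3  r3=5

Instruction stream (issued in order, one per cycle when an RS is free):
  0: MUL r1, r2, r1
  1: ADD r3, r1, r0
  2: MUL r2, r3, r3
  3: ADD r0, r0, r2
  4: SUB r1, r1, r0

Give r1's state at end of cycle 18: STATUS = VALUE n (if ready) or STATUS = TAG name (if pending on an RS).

c1: issue MUL r1<-Mul1 | r0:1,r1:Mul1,r2:3,r3:5
c2: issue ADD r3<-Add1 | r0:1,r1:Mul1,r2:3,r3:Add1
c3: issue MUL r2<-Mul2 | r0:1,r1:Mul1,r2:Mul2,r3:Add1
c4: issue ADD r0<-Add2 | r0:Add2,r1:Mul1,r2:Mul2,r3:Add1
c5: CDB Mul1=9; stall | r0:Add2,r1:9,r2:Mul2,r3:Add1
c6: stall | r0:Add2,r1:9,r2:Mul2,r3:Add1
c7: stall | r0:Add2,r1:9,r2:Mul2,r3:Add1
c8: CDB Add1=10; issue SUB r1<-Add1 | r0:Add2,r1:Add1,r2:Mul2,r3:10
c9: - | r0:Add2,r1:Add1,r2:Mul2,r3:10
c10: - | r0:Add2,r1:Add1,r2:Mul2,r3:10
c11: - | r0:Add2,r1:Add1,r2:Mul2,r3:10
c12: CDB Mul2=100 | r0:Add2,r1:Add1,r2:100,r3:10
c13: - | r0:Add2,r1:Add1,r2:100,r3:10
c14: - | r0:Add2,r1:Add1,r2:100,r3:10
c15: CDB Add2=101 | r0:101,r1:Add1,r2:100,r3:10
c16: - | r0:101,r1:Add1,r2:100,r3:10
c17: - | r0:101,r1:Add1,r2:100,r3:10
c18: CDB Add1=-92 | r0:101,r1:-92,r2:100,r3:10

STATUS = VALUE -92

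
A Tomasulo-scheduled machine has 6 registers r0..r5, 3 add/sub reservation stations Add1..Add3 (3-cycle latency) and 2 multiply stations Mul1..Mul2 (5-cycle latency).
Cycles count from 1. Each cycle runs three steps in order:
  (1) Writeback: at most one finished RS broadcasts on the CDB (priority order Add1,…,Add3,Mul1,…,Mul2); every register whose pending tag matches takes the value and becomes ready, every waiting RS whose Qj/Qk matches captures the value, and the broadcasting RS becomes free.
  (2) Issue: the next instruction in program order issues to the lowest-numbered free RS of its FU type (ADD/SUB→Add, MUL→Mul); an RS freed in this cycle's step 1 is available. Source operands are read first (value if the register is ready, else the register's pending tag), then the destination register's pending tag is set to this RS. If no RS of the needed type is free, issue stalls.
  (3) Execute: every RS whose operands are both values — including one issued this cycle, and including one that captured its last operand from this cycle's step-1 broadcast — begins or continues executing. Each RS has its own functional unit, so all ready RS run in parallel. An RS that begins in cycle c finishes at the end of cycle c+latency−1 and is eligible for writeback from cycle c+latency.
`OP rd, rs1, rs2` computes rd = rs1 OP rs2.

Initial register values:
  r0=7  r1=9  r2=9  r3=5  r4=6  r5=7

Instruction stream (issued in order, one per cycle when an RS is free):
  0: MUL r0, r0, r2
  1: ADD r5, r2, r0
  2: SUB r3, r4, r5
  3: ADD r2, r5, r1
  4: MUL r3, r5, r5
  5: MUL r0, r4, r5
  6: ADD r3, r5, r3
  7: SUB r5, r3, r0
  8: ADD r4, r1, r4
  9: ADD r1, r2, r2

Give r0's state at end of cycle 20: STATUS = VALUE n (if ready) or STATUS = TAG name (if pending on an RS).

c1: issue MUL r0<-Mul1 | r0:Mul1,r1:9,r2:9,r3:5,r4:6,r5:7
c2: issue ADD r5<-Add1 | r0:Mul1,r1:9,r2:9,r3:5,r4:6,r5:Add1
c3: issue SUB r3<-Add2 | r0:Mul1,r1:9,r2:9,r3:Add2,r4:6,r5:Add1
c4: issue ADD r2<-Add3 | r0:Mul1,r1:9,r2:Add3,r3:Add2,r4:6,r5:Add1
c5: issue MUL r3<-Mul2 | r0:Mul1,r1:9,r2:Add3,r3:Mul2,r4:6,r5:Add1
c6: CDB Mul1=63; issue MUL r0<-Mul1 | r0:Mul1,r1:9,r2:Add3,r3:Mul2,r4:6,r5:Add1
c7: stall | r0:Mul1,r1:9,r2:Add3,r3:Mul2,r4:6,r5:Add1
c8: stall | r0:Mul1,r1:9,r2:Add3,r3:Mul2,r4:6,r5:Add1
c9: CDB Add1=72; issue ADD r3<-Add1 | r0:Mul1,r1:9,r2:Add3,r3:Add1,r4:6,r5:72
c10: stall | r0:Mul1,r1:9,r2:Add3,r3:Add1,r4:6,r5:72
c11: stall | r0:Mul1,r1:9,r2:Add3,r3:Add1,r4:6,r5:72
c12: CDB Add2=-66; issue SUB r5<-Add2 | r0:Mul1,r1:9,r2:Add3,r3:Add1,r4:6,r5:Add2
c13: CDB Add3=81; issue ADD r4<-Add3 | r0:Mul1,r1:9,r2:81,r3:Add1,r4:Add3,r5:Add2
c14: CDB Mul1=432; stall | r0:432,r1:9,r2:81,r3:Add1,r4:Add3,r5:Add2
c15: CDB Mul2=5184; stall | r0:432,r1:9,r2:81,r3:Add1,r4:Add3,r5:Add2
c16: CDB Add3=15; issue ADD r1<-Add3 | r0:432,r1:Add3,r2:81,r3:Add1,r4:15,r5:Add2
c17: - | r0:432,r1:Add3,r2:81,r3:Add1,r4:15,r5:Add2
c18: CDB Add1=5256 | r0:432,r1:Add3,r2:81,r3:5256,r4:15,r5:Add2
c19: CDB Add3=162 | r0:432,r1:162,r2:81,r3:5256,r4:15,r5:Add2
c20: - | r0:432,r1:162,r2:81,r3:5256,r4:15,r5:Add2

STATUS = VALUE 432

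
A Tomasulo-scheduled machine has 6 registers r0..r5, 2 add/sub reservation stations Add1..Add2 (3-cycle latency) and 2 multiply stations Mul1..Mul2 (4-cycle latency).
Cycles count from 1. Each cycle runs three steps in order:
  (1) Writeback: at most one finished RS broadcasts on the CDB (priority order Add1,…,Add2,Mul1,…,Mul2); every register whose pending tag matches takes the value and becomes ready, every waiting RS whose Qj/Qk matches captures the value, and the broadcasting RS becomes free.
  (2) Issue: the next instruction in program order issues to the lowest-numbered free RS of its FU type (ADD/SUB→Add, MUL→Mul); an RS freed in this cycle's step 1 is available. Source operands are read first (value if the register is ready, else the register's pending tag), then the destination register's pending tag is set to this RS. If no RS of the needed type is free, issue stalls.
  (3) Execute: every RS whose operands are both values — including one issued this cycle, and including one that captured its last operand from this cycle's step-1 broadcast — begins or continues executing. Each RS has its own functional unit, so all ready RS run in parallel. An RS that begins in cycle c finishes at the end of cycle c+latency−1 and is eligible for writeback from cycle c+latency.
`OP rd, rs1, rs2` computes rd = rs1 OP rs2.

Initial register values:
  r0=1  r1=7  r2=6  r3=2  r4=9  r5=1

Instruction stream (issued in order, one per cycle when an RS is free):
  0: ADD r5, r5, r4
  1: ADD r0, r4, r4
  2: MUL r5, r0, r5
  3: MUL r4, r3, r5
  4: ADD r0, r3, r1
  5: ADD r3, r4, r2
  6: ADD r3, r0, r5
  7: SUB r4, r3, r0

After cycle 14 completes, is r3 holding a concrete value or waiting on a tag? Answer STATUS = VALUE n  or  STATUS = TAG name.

STATUS = VALUE 189

c1: issue ADD r5<-Add1 | r0:1,r1:7,r2:6,r3:2,r4:9,r5:Add1
c2: issue ADD r0<-Add2 | r0:Add2,r1:7,r2:6,r3:2,r4:9,r5:Add1
c3: issue MUL r5<-Mul1 | r0:Add2,r1:7,r2:6,r3:2,r4:9,r5:Mul1
c4: CDB Add1=10; issue MUL r4<-Mul2 | r0:Add2,r1:7,r2:6,r3:2,r4:Mul2,r5:Mul1
c5: CDB Add2=18; issue ADD r0<-Add1 | r0:Add1,r1:7,r2:6,r3:2,r4:Mul2,r5:Mul1
c6: issue ADD r3<-Add2 | r0:Add1,r1:7,r2:6,r3:Add2,r4:Mul2,r5:Mul1
c7: stall | r0:Add1,r1:7,r2:6,r3:Add2,r4:Mul2,r5:Mul1
c8: CDB Add1=9; issue ADD r3<-Add1 | r0:9,r1:7,r2:6,r3:Add1,r4:Mul2,r5:Mul1
c9: CDB Mul1=180; stall | r0:9,r1:7,r2:6,r3:Add1,r4:Mul2,r5:180
c10: stall | r0:9,r1:7,r2:6,r3:Add1,r4:Mul2,r5:180
c11: stall | r0:9,r1:7,r2:6,r3:Add1,r4:Mul2,r5:180
c12: CDB Add1=189; issue SUB r4<-Add1 | r0:9,r1:7,r2:6,r3:189,r4:Add1,r5:180
c13: CDB Mul2=360 | r0:9,r1:7,r2:6,r3:189,r4:Add1,r5:180
c14: - | r0:9,r1:7,r2:6,r3:189,r4:Add1,r5:180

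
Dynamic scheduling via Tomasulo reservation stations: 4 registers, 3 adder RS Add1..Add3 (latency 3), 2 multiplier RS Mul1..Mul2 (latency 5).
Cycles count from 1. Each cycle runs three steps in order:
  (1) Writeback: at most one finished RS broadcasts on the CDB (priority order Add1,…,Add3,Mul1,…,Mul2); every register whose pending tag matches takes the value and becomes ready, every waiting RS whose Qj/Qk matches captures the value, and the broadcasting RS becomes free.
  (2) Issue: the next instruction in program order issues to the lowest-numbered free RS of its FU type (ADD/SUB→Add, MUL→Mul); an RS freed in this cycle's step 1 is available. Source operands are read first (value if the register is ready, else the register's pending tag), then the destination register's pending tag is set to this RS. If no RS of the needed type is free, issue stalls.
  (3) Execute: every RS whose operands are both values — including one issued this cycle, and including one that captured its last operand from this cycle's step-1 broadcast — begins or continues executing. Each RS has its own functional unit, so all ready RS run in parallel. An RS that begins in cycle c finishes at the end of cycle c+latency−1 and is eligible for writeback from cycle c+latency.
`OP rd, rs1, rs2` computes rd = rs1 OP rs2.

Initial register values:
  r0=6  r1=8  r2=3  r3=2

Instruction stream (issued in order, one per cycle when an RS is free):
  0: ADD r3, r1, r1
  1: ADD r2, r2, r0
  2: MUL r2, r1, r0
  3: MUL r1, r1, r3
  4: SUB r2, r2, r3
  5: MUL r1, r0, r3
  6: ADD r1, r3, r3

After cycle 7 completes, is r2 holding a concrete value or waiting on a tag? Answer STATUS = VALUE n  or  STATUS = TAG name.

STATUS = TAG Add1

c1: issue ADD r3<-Add1 | r0:6,r1:8,r2:3,r3:Add1
c2: issue ADD r2<-Add2 | r0:6,r1:8,r2:Add2,r3:Add1
c3: issue MUL r2<-Mul1 | r0:6,r1:8,r2:Mul1,r3:Add1
c4: CDB Add1=16; issue MUL r1<-Mul2 | r0:6,r1:Mul2,r2:Mul1,r3:16
c5: CDB Add2=9; issue SUB r2<-Add1 | r0:6,r1:Mul2,r2:Add1,r3:16
c6: stall | r0:6,r1:Mul2,r2:Add1,r3:16
c7: stall | r0:6,r1:Mul2,r2:Add1,r3:16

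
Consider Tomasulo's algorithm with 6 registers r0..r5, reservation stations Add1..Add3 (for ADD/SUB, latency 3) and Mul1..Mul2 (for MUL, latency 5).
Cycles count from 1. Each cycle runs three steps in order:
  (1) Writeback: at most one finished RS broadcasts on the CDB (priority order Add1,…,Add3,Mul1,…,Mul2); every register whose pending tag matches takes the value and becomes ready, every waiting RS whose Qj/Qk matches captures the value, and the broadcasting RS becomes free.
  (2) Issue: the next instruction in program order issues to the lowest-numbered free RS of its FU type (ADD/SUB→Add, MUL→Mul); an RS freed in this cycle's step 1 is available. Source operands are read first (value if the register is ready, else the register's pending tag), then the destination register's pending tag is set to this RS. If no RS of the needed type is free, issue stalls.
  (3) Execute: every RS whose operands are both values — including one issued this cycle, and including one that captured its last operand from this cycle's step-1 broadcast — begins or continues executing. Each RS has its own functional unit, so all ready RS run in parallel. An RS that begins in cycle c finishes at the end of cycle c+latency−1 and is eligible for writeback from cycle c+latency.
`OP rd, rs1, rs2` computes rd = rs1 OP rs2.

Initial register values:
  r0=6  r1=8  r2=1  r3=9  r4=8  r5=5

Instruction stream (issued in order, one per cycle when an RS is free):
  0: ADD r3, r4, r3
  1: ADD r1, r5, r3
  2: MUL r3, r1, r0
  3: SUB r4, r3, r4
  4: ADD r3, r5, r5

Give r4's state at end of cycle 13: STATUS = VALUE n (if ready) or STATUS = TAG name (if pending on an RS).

STATUS = TAG Add1

c1: issue ADD r3<-Add1 | r0:6,r1:8,r2:1,r3:Add1,r4:8,r5:5
c2: issue ADD r1<-Add2 | r0:6,r1:Add2,r2:1,r3:Add1,r4:8,r5:5
c3: issue MUL r3<-Mul1 | r0:6,r1:Add2,r2:1,r3:Mul1,r4:8,r5:5
c4: CDB Add1=17; issue SUB r4<-Add1 | r0:6,r1:Add2,r2:1,r3:Mul1,r4:Add1,r5:5
c5: issue ADD r3<-Add3 | r0:6,r1:Add2,r2:1,r3:Add3,r4:Add1,r5:5
c6: - | r0:6,r1:Add2,r2:1,r3:Add3,r4:Add1,r5:5
c7: CDB Add2=22 | r0:6,r1:22,r2:1,r3:Add3,r4:Add1,r5:5
c8: CDB Add3=10 | r0:6,r1:22,r2:1,r3:10,r4:Add1,r5:5
c9: - | r0:6,r1:22,r2:1,r3:10,r4:Add1,r5:5
c10: - | r0:6,r1:22,r2:1,r3:10,r4:Add1,r5:5
c11: - | r0:6,r1:22,r2:1,r3:10,r4:Add1,r5:5
c12: CDB Mul1=132 | r0:6,r1:22,r2:1,r3:10,r4:Add1,r5:5
c13: - | r0:6,r1:22,r2:1,r3:10,r4:Add1,r5:5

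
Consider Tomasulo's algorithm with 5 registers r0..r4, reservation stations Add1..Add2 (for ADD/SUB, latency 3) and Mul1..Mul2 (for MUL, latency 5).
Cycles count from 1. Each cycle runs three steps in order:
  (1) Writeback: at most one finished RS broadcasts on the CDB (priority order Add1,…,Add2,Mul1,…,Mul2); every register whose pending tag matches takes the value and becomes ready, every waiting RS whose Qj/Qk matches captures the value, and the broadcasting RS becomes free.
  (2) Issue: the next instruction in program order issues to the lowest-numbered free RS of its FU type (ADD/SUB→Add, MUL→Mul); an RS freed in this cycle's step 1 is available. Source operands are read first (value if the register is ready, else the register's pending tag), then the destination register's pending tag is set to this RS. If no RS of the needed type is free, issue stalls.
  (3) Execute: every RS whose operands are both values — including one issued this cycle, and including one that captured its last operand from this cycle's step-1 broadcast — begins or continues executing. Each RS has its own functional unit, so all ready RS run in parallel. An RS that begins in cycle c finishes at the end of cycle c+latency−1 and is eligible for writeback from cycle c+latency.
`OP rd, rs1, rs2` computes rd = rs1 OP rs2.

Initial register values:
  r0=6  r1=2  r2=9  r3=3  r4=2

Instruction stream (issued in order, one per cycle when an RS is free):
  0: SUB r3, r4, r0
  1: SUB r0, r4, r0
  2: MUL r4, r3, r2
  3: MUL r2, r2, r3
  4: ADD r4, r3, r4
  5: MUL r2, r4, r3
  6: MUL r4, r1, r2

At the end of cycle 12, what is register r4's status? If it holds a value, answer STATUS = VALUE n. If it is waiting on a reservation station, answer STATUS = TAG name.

STATUS = TAG Mul2

  c1: issue SUB r3<-Add1  regs: r0:6,r1:2,r2:9,r3:Add1,r4:2
  c2: issue SUB r0<-Add2  regs: r0:Add2,r1:2,r2:9,r3:Add1,r4:2
  c3: issue MUL r4<-Mul1  regs: r0:Add2,r1:2,r2:9,r3:Add1,r4:Mul1
  c4: CDB Add1=-4; issue MUL r2<-Mul2  regs: r0:Add2,r1:2,r2:Mul2,r3:-4,r4:Mul1
  c5: CDB Add2=-4; issue ADD r4<-Add1  regs: r0:-4,r1:2,r2:Mul2,r3:-4,r4:Add1
  c6: stall  regs: r0:-4,r1:2,r2:Mul2,r3:-4,r4:Add1
  c7: stall  regs: r0:-4,r1:2,r2:Mul2,r3:-4,r4:Add1
  c8: stall  regs: r0:-4,r1:2,r2:Mul2,r3:-4,r4:Add1
  c9: CDB Mul1=-36; issue MUL r2<-Mul1  regs: r0:-4,r1:2,r2:Mul1,r3:-4,r4:Add1
  c10: CDB Mul2=-36; issue MUL r4<-Mul2  regs: r0:-4,r1:2,r2:Mul1,r3:-4,r4:Mul2
  c11: -  regs: r0:-4,r1:2,r2:Mul1,r3:-4,r4:Mul2
  c12: CDB Add1=-40  regs: r0:-4,r1:2,r2:Mul1,r3:-4,r4:Mul2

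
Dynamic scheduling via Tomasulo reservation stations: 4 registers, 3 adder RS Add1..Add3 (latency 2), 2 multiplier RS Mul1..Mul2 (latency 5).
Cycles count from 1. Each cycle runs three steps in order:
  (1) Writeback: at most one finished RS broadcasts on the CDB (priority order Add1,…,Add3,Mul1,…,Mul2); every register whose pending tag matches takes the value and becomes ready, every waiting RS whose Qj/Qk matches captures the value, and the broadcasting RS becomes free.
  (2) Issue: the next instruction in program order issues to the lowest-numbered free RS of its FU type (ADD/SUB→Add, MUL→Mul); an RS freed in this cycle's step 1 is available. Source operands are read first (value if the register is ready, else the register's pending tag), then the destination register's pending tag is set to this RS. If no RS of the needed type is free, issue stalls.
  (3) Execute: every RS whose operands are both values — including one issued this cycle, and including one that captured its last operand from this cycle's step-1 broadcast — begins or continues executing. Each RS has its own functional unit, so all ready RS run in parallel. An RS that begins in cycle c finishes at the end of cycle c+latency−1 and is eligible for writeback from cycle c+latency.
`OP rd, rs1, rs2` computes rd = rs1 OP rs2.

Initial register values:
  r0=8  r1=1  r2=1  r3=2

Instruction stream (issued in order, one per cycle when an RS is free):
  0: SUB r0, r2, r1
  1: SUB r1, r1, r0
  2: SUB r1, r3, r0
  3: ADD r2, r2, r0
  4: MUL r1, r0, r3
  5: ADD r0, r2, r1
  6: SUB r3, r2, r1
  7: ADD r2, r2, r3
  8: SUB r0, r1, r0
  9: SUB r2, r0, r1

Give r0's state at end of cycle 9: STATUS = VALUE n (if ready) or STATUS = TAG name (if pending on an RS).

cycle 1: issue SUB r0<-Add1 // r0:Add1,r1:1,r2:1,r3:2
cycle 2: issue SUB r1<-Add2 // r0:Add1,r1:Add2,r2:1,r3:2
cycle 3: CDB Add1=0; issue SUB r1<-Add1 // r0:0,r1:Add1,r2:1,r3:2
cycle 4: issue ADD r2<-Add3 // r0:0,r1:Add1,r2:Add3,r3:2
cycle 5: CDB Add1=2; issue MUL r1<-Mul1 // r0:0,r1:Mul1,r2:Add3,r3:2
cycle 6: CDB Add2=1; issue ADD r0<-Add1 // r0:Add1,r1:Mul1,r2:Add3,r3:2
cycle 7: CDB Add3=1; issue SUB r3<-Add2 // r0:Add1,r1:Mul1,r2:1,r3:Add2
cycle 8: issue ADD r2<-Add3 // r0:Add1,r1:Mul1,r2:Add3,r3:Add2
cycle 9: stall // r0:Add1,r1:Mul1,r2:Add3,r3:Add2

STATUS = TAG Add1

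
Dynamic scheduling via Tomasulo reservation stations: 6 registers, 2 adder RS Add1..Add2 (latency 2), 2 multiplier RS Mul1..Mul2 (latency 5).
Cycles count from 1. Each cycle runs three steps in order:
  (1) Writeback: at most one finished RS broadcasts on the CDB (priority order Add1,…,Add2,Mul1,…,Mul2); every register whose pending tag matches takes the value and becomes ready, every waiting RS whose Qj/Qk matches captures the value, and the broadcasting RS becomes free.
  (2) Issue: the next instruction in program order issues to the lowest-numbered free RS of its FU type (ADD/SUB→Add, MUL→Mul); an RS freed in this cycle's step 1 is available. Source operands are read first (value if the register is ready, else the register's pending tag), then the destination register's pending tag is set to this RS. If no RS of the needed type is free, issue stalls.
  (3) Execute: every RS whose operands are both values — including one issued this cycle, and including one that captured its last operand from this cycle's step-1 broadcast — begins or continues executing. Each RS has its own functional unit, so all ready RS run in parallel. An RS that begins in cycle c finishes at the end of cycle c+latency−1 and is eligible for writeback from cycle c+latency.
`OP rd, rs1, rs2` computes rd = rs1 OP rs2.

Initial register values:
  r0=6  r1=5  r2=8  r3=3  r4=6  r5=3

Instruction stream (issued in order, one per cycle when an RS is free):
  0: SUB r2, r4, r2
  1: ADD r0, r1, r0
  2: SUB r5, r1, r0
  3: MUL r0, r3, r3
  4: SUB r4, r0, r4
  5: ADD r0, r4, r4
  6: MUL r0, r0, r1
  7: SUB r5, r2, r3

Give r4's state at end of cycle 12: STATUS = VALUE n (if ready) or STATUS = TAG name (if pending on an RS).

STATUS = VALUE 3

c1: issue SUB r2<-Add1 | r0:6,r1:5,r2:Add1,r3:3,r4:6,r5:3
c2: issue ADD r0<-Add2 | r0:Add2,r1:5,r2:Add1,r3:3,r4:6,r5:3
c3: CDB Add1=-2; issue SUB r5<-Add1 | r0:Add2,r1:5,r2:-2,r3:3,r4:6,r5:Add1
c4: CDB Add2=11; issue MUL r0<-Mul1 | r0:Mul1,r1:5,r2:-2,r3:3,r4:6,r5:Add1
c5: issue SUB r4<-Add2 | r0:Mul1,r1:5,r2:-2,r3:3,r4:Add2,r5:Add1
c6: CDB Add1=-6; issue ADD r0<-Add1 | r0:Add1,r1:5,r2:-2,r3:3,r4:Add2,r5:-6
c7: issue MUL r0<-Mul2 | r0:Mul2,r1:5,r2:-2,r3:3,r4:Add2,r5:-6
c8: stall | r0:Mul2,r1:5,r2:-2,r3:3,r4:Add2,r5:-6
c9: CDB Mul1=9; stall | r0:Mul2,r1:5,r2:-2,r3:3,r4:Add2,r5:-6
c10: stall | r0:Mul2,r1:5,r2:-2,r3:3,r4:Add2,r5:-6
c11: CDB Add2=3; issue SUB r5<-Add2 | r0:Mul2,r1:5,r2:-2,r3:3,r4:3,r5:Add2
c12: - | r0:Mul2,r1:5,r2:-2,r3:3,r4:3,r5:Add2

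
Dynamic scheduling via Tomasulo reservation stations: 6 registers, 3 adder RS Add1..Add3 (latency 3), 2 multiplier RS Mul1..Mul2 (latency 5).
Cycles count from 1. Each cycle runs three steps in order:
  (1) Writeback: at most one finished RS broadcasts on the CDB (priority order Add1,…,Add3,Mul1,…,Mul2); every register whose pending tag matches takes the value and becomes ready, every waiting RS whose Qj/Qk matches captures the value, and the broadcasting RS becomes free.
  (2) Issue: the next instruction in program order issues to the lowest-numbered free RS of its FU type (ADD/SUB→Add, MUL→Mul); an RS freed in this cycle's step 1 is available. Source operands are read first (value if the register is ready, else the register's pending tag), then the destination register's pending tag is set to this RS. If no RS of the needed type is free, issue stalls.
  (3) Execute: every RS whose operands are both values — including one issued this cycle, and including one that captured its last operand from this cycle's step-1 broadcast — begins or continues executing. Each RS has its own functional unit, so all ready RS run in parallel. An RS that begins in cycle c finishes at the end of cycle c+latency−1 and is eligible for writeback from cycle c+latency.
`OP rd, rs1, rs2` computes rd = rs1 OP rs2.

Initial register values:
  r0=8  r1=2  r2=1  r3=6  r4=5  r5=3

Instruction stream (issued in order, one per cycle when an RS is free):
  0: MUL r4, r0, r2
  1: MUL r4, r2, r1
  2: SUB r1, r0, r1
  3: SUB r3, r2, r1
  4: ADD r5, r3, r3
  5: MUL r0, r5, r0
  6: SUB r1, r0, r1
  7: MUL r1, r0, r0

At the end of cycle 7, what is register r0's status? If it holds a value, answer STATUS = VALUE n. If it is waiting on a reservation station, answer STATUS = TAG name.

  c1: issue MUL r4<-Mul1  regs: r0:8,r1:2,r2:1,r3:6,r4:Mul1,r5:3
  c2: issue MUL r4<-Mul2  regs: r0:8,r1:2,r2:1,r3:6,r4:Mul2,r5:3
  c3: issue SUB r1<-Add1  regs: r0:8,r1:Add1,r2:1,r3:6,r4:Mul2,r5:3
  c4: issue SUB r3<-Add2  regs: r0:8,r1:Add1,r2:1,r3:Add2,r4:Mul2,r5:3
  c5: issue ADD r5<-Add3  regs: r0:8,r1:Add1,r2:1,r3:Add2,r4:Mul2,r5:Add3
  c6: CDB Add1=6; stall  regs: r0:8,r1:6,r2:1,r3:Add2,r4:Mul2,r5:Add3
  c7: CDB Mul1=8; issue MUL r0<-Mul1  regs: r0:Mul1,r1:6,r2:1,r3:Add2,r4:Mul2,r5:Add3

STATUS = TAG Mul1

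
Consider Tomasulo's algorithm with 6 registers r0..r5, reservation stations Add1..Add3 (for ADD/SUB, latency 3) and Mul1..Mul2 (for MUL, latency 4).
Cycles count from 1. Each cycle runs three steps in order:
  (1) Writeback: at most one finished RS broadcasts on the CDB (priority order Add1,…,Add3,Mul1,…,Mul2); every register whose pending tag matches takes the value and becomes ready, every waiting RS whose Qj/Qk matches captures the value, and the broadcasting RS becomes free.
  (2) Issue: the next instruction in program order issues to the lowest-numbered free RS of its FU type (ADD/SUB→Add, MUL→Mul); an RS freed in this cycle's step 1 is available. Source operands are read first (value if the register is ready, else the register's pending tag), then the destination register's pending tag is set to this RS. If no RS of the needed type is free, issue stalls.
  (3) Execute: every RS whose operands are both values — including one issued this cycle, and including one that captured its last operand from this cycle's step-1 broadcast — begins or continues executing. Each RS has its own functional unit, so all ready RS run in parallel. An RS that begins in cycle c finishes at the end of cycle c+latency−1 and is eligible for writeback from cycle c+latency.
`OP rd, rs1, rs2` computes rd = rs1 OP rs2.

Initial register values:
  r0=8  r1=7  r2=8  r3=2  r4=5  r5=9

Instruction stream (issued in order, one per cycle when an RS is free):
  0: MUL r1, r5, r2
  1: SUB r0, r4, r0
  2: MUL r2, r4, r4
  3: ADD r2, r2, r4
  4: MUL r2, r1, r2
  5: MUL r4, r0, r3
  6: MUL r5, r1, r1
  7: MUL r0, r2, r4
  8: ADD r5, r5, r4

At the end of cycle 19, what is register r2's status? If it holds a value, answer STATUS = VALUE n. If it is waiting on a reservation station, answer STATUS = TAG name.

c1: issue MUL r1<-Mul1 | r0:8,r1:Mul1,r2:8,r3:2,r4:5,r5:9
c2: issue SUB r0<-Add1 | r0:Add1,r1:Mul1,r2:8,r3:2,r4:5,r5:9
c3: issue MUL r2<-Mul2 | r0:Add1,r1:Mul1,r2:Mul2,r3:2,r4:5,r5:9
c4: issue ADD r2<-Add2 | r0:Add1,r1:Mul1,r2:Add2,r3:2,r4:5,r5:9
c5: CDB Add1=-3; stall | r0:-3,r1:Mul1,r2:Add2,r3:2,r4:5,r5:9
c6: CDB Mul1=72; issue MUL r2<-Mul1 | r0:-3,r1:72,r2:Mul1,r3:2,r4:5,r5:9
c7: CDB Mul2=25; issue MUL r4<-Mul2 | r0:-3,r1:72,r2:Mul1,r3:2,r4:Mul2,r5:9
c8: stall | r0:-3,r1:72,r2:Mul1,r3:2,r4:Mul2,r5:9
c9: stall | r0:-3,r1:72,r2:Mul1,r3:2,r4:Mul2,r5:9
c10: CDB Add2=30; stall | r0:-3,r1:72,r2:Mul1,r3:2,r4:Mul2,r5:9
c11: CDB Mul2=-6; issue MUL r5<-Mul2 | r0:-3,r1:72,r2:Mul1,r3:2,r4:-6,r5:Mul2
c12: stall | r0:-3,r1:72,r2:Mul1,r3:2,r4:-6,r5:Mul2
c13: stall | r0:-3,r1:72,r2:Mul1,r3:2,r4:-6,r5:Mul2
c14: CDB Mul1=2160; issue MUL r0<-Mul1 | r0:Mul1,r1:72,r2:2160,r3:2,r4:-6,r5:Mul2
c15: CDB Mul2=5184; issue ADD r5<-Add1 | r0:Mul1,r1:72,r2:2160,r3:2,r4:-6,r5:Add1
c16: - | r0:Mul1,r1:72,r2:2160,r3:2,r4:-6,r5:Add1
c17: - | r0:Mul1,r1:72,r2:2160,r3:2,r4:-6,r5:Add1
c18: CDB Add1=5178 | r0:Mul1,r1:72,r2:2160,r3:2,r4:-6,r5:5178
c19: CDB Mul1=-12960 | r0:-12960,r1:72,r2:2160,r3:2,r4:-6,r5:5178

STATUS = VALUE 2160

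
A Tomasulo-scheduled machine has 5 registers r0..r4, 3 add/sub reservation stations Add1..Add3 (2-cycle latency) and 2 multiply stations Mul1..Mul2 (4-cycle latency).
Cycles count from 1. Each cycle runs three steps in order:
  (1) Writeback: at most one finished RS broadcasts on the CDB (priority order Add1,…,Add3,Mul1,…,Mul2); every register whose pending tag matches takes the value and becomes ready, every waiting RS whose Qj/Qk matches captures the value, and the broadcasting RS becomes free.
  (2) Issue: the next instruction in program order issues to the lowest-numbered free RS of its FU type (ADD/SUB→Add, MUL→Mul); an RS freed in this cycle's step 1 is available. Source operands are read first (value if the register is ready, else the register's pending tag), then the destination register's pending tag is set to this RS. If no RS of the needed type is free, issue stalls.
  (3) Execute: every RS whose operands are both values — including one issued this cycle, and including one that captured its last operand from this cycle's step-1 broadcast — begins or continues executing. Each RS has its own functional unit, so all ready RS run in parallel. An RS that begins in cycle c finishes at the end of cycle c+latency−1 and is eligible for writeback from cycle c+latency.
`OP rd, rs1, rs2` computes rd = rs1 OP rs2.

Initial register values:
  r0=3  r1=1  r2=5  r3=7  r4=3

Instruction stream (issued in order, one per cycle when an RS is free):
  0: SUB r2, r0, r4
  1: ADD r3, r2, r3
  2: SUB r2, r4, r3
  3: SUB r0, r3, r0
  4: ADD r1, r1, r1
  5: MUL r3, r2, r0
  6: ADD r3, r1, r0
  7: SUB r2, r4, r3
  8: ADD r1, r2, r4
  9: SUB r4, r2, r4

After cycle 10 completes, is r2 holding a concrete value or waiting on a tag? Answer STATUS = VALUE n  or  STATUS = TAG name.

c1: issue SUB r2<-Add1 | r0:3,r1:1,r2:Add1,r3:7,r4:3
c2: issue ADD r3<-Add2 | r0:3,r1:1,r2:Add1,r3:Add2,r4:3
c3: CDB Add1=0; issue SUB r2<-Add1 | r0:3,r1:1,r2:Add1,r3:Add2,r4:3
c4: issue SUB r0<-Add3 | r0:Add3,r1:1,r2:Add1,r3:Add2,r4:3
c5: CDB Add2=7; issue ADD r1<-Add2 | r0:Add3,r1:Add2,r2:Add1,r3:7,r4:3
c6: issue MUL r3<-Mul1 | r0:Add3,r1:Add2,r2:Add1,r3:Mul1,r4:3
c7: CDB Add1=-4; issue ADD r3<-Add1 | r0:Add3,r1:Add2,r2:-4,r3:Add1,r4:3
c8: CDB Add2=2; issue SUB r2<-Add2 | r0:Add3,r1:2,r2:Add2,r3:Add1,r4:3
c9: CDB Add3=4; issue ADD r1<-Add3 | r0:4,r1:Add3,r2:Add2,r3:Add1,r4:3
c10: stall | r0:4,r1:Add3,r2:Add2,r3:Add1,r4:3

STATUS = TAG Add2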